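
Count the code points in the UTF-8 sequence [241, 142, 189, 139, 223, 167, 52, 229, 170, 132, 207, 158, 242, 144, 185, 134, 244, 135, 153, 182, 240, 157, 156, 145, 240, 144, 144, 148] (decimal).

9

Byte at offset 0: 0xF1 = 11110001 → 4-byte char (#1). Advance 4.
Byte at offset 4: 0xDF = 11011111 → 2-byte char (#2). Advance 2.
Byte at offset 6: 0x34 = 00110100 → 1-byte char (#3). Advance 1.
Byte at offset 7: 0xE5 = 11100101 → 3-byte char (#4). Advance 3.
Byte at offset 10: 0xCF = 11001111 → 2-byte char (#5). Advance 2.
Byte at offset 12: 0xF2 = 11110010 → 4-byte char (#6). Advance 4.
Byte at offset 16: 0xF4 = 11110100 → 4-byte char (#7). Advance 4.
Byte at offset 20: 0xF0 = 11110000 → 4-byte char (#8). Advance 4.
Byte at offset 24: 0xF0 = 11110000 → 4-byte char (#9). Advance 4.
Reached end at offset 28 after 9 code points.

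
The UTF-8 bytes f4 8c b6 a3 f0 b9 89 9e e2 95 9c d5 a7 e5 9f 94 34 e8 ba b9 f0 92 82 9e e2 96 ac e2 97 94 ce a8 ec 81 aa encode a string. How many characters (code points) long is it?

12

Byte at offset 0: 0xF4 = 11110100 → 4-byte char (#1). Advance 4.
Byte at offset 4: 0xF0 = 11110000 → 4-byte char (#2). Advance 4.
Byte at offset 8: 0xE2 = 11100010 → 3-byte char (#3). Advance 3.
Byte at offset 11: 0xD5 = 11010101 → 2-byte char (#4). Advance 2.
Byte at offset 13: 0xE5 = 11100101 → 3-byte char (#5). Advance 3.
Byte at offset 16: 0x34 = 00110100 → 1-byte char (#6). Advance 1.
Byte at offset 17: 0xE8 = 11101000 → 3-byte char (#7). Advance 3.
Byte at offset 20: 0xF0 = 11110000 → 4-byte char (#8). Advance 4.
Byte at offset 24: 0xE2 = 11100010 → 3-byte char (#9). Advance 3.
Byte at offset 27: 0xE2 = 11100010 → 3-byte char (#10). Advance 3.
Byte at offset 30: 0xCE = 11001110 → 2-byte char (#11). Advance 2.
Byte at offset 32: 0xEC = 11101100 → 3-byte char (#12). Advance 3.
Reached end at offset 35 after 12 code points.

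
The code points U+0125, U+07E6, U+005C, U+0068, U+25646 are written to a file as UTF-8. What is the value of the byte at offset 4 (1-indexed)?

1-indexed offset 4 is 0-indexed offset 3.
U+0125 → 2-byte form C4 A5 at offsets 0–1.
U+07E6 → 2-byte form DF A6 at offsets 2–3.
Offset 3 falls in char 2's range; it's byte 2 of DF A6 = 0xA6.

0xA6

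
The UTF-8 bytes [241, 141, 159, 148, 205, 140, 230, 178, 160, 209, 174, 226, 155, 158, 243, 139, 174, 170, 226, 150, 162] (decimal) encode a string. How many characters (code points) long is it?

7

Byte at offset 0: 0xF1 = 11110001 → 4-byte char (#1). Advance 4.
Byte at offset 4: 0xCD = 11001101 → 2-byte char (#2). Advance 2.
Byte at offset 6: 0xE6 = 11100110 → 3-byte char (#3). Advance 3.
Byte at offset 9: 0xD1 = 11010001 → 2-byte char (#4). Advance 2.
Byte at offset 11: 0xE2 = 11100010 → 3-byte char (#5). Advance 3.
Byte at offset 14: 0xF3 = 11110011 → 4-byte char (#6). Advance 4.
Byte at offset 18: 0xE2 = 11100010 → 3-byte char (#7). Advance 3.
Reached end at offset 21 after 7 code points.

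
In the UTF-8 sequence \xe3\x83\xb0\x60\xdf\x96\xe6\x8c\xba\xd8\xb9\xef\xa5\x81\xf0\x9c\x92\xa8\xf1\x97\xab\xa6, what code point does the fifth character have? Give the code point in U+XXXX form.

U+0639

Offset 0: leading byte 0xE3 = 11100011 → 3-byte char #1 = E3 83 B0.
Offset 3: leading byte 0x60 = 01100000 → 1-byte char #2 = 60.
Offset 4: leading byte 0xDF = 11011111 → 2-byte char #3 = DF 96.
Offset 6: leading byte 0xE6 = 11100110 → 3-byte char #4 = E6 8C BA.
Offset 9: leading byte 0xD8 = 11011000 → 2-byte char #5 = D8 B9.
Leading byte 0xD8 = 11011000 matches 110xxxxx → 2-byte sequence.
Byte 1: 0xD8 = 11011000, payload 11000 (5 bits).
Byte 2: 0xB9 = 10111001 (10xxxxxx ✓), payload 111001.
Concatenate: 11000111001 = 0x639 (11 bits → U+0639).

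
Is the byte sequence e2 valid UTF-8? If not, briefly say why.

Leading byte 0xE2 = 11100010 → 3-byte form, but only 1 byte is present.

invalid (sequence truncated)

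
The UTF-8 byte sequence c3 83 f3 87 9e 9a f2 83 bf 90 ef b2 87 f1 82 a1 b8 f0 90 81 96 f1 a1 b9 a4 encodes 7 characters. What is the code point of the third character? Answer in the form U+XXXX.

U+83FD0

Offset 0: leading byte 0xC3 = 11000011 → 2-byte char #1 = C3 83.
Offset 2: leading byte 0xF3 = 11110011 → 4-byte char #2 = F3 87 9E 9A.
Offset 6: leading byte 0xF2 = 11110010 → 4-byte char #3 = F2 83 BF 90.
Leading byte 0xF2 = 11110010 matches 11110xxx → 4-byte sequence.
Byte 1: 0xF2 = 11110010, payload 010 (3 bits).
Byte 2: 0x83 = 10000011 (10xxxxxx ✓), payload 000011.
Byte 3: 0xBF = 10111111 (10xxxxxx ✓), payload 111111.
Byte 4: 0x90 = 10010000 (10xxxxxx ✓), payload 010000.
Concatenate: 010000011111111010000 = 0x83FD0 (21 bits → U+83FD0).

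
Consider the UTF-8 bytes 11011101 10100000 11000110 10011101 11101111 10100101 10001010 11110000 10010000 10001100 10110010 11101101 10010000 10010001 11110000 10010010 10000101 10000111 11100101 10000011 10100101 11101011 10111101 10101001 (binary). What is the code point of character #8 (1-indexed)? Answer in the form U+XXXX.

Offset 0: leading byte 0xDD = 11011101 → 2-byte char #1 = DD A0.
Offset 2: leading byte 0xC6 = 11000110 → 2-byte char #2 = C6 9D.
Offset 4: leading byte 0xEF = 11101111 → 3-byte char #3 = EF A5 8A.
Offset 7: leading byte 0xF0 = 11110000 → 4-byte char #4 = F0 90 8C B2.
Offset 11: leading byte 0xED = 11101101 → 3-byte char #5 = ED 90 91.
Offset 14: leading byte 0xF0 = 11110000 → 4-byte char #6 = F0 92 85 87.
Offset 18: leading byte 0xE5 = 11100101 → 3-byte char #7 = E5 83 A5.
Offset 21: leading byte 0xEB = 11101011 → 3-byte char #8 = EB BD A9.
Leading byte 0xEB = 11101011 matches 1110xxxx → 3-byte sequence.
Byte 1: 0xEB = 11101011, payload 1011 (4 bits).
Byte 2: 0xBD = 10111101 (10xxxxxx ✓), payload 111101.
Byte 3: 0xA9 = 10101001 (10xxxxxx ✓), payload 101001.
Concatenate: 1011111101101001 = 0xBF69 (16 bits → U+BF69).

U+BF69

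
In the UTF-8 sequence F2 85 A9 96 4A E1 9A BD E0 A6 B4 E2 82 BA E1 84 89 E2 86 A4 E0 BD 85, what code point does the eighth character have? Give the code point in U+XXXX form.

Offset 0: leading byte 0xF2 = 11110010 → 4-byte char #1 = F2 85 A9 96.
Offset 4: leading byte 0x4A = 01001010 → 1-byte char #2 = 4A.
Offset 5: leading byte 0xE1 = 11100001 → 3-byte char #3 = E1 9A BD.
Offset 8: leading byte 0xE0 = 11100000 → 3-byte char #4 = E0 A6 B4.
Offset 11: leading byte 0xE2 = 11100010 → 3-byte char #5 = E2 82 BA.
Offset 14: leading byte 0xE1 = 11100001 → 3-byte char #6 = E1 84 89.
Offset 17: leading byte 0xE2 = 11100010 → 3-byte char #7 = E2 86 A4.
Offset 20: leading byte 0xE0 = 11100000 → 3-byte char #8 = E0 BD 85.
Leading byte 0xE0 = 11100000 matches 1110xxxx → 3-byte sequence.
Byte 1: 0xE0 = 11100000, payload 0000 (4 bits).
Byte 2: 0xBD = 10111101 (10xxxxxx ✓), payload 111101.
Byte 3: 0x85 = 10000101 (10xxxxxx ✓), payload 000101.
Concatenate: 0000111101000101 = 0xF45 (16 bits → U+0F45).

U+0F45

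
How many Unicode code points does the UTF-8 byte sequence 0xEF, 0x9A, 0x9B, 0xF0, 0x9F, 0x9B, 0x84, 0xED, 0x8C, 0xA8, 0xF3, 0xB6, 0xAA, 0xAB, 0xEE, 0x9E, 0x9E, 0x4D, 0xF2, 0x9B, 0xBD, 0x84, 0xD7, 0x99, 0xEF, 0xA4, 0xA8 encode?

9

Byte at offset 0: 0xEF = 11101111 → 3-byte char (#1). Advance 3.
Byte at offset 3: 0xF0 = 11110000 → 4-byte char (#2). Advance 4.
Byte at offset 7: 0xED = 11101101 → 3-byte char (#3). Advance 3.
Byte at offset 10: 0xF3 = 11110011 → 4-byte char (#4). Advance 4.
Byte at offset 14: 0xEE = 11101110 → 3-byte char (#5). Advance 3.
Byte at offset 17: 0x4D = 01001101 → 1-byte char (#6). Advance 1.
Byte at offset 18: 0xF2 = 11110010 → 4-byte char (#7). Advance 4.
Byte at offset 22: 0xD7 = 11010111 → 2-byte char (#8). Advance 2.
Byte at offset 24: 0xEF = 11101111 → 3-byte char (#9). Advance 3.
Reached end at offset 27 after 9 code points.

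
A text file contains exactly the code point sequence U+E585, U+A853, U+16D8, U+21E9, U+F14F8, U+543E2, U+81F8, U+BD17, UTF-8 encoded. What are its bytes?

EE 96 85 EA A1 93 E1 9B 98 E2 87 A9 F3 B1 93 B8 F1 94 8F A2 E8 87 B8 EB B4 97

U+E585: 3-byte form → EE 96 85.
U+A853: 3-byte form → EA A1 93.
U+16D8: 3-byte form → E1 9B 98.
U+21E9: 3-byte form → E2 87 A9.
U+F14F8: 4-byte form → F3 B1 93 B8.
U+543E2: 4-byte form → F1 94 8F A2.
U+81F8: 3-byte form → E8 87 B8.
U+BD17: 3-byte form → EB B4 97.
Concatenated (26 bytes): EE 96 85 EA A1 93 E1 9B 98 E2 87 A9 F3 B1 93 B8 F1 94 8F A2 E8 87 B8 EB B4 97.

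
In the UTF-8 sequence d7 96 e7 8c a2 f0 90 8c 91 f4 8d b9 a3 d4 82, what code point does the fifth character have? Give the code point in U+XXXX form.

U+0502

Offset 0: leading byte 0xD7 = 11010111 → 2-byte char #1 = D7 96.
Offset 2: leading byte 0xE7 = 11100111 → 3-byte char #2 = E7 8C A2.
Offset 5: leading byte 0xF0 = 11110000 → 4-byte char #3 = F0 90 8C 91.
Offset 9: leading byte 0xF4 = 11110100 → 4-byte char #4 = F4 8D B9 A3.
Offset 13: leading byte 0xD4 = 11010100 → 2-byte char #5 = D4 82.
Leading byte 0xD4 = 11010100 matches 110xxxxx → 2-byte sequence.
Byte 1: 0xD4 = 11010100, payload 10100 (5 bits).
Byte 2: 0x82 = 10000010 (10xxxxxx ✓), payload 000010.
Concatenate: 10100000010 = 0x502 (11 bits → U+0502).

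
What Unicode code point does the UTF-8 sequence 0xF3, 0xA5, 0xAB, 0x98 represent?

U+E5AD8

Leading byte 0xF3 = 11110011 matches 11110xxx → 4-byte sequence.
Byte 1: 0xF3 = 11110011, payload 011 (3 bits).
Byte 2: 0xA5 = 10100101 (10xxxxxx ✓), payload 100101.
Byte 3: 0xAB = 10101011 (10xxxxxx ✓), payload 101011.
Byte 4: 0x98 = 10011000 (10xxxxxx ✓), payload 011000.
Concatenate: 011100101101011011000 = 0xE5AD8 (21 bits → U+E5AD8).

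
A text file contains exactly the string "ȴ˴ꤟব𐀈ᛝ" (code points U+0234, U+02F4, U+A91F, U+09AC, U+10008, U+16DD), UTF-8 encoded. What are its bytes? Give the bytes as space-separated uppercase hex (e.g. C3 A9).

U+0234: 2-byte form → C8 B4.
U+02F4: 2-byte form → CB B4.
U+A91F: 3-byte form → EA A4 9F.
U+09AC: 3-byte form → E0 A6 AC.
U+10008: 4-byte form → F0 90 80 88.
U+16DD: 3-byte form → E1 9B 9D.
Concatenated (17 bytes): C8 B4 CB B4 EA A4 9F E0 A6 AC F0 90 80 88 E1 9B 9D.

C8 B4 CB B4 EA A4 9F E0 A6 AC F0 90 80 88 E1 9B 9D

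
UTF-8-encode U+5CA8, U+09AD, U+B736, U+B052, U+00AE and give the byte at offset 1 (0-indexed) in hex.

U+5CA8 → 3-byte form E5 B2 A8 at offsets 0–2.
Offset 1 falls in char 1's range; it's byte 2 of E5 B2 A8 = 0xB2.

0xB2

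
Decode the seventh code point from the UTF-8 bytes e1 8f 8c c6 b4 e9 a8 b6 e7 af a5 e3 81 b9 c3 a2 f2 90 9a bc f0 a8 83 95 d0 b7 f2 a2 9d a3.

U+906BC

Offset 0: leading byte 0xE1 = 11100001 → 3-byte char #1 = E1 8F 8C.
Offset 3: leading byte 0xC6 = 11000110 → 2-byte char #2 = C6 B4.
Offset 5: leading byte 0xE9 = 11101001 → 3-byte char #3 = E9 A8 B6.
Offset 8: leading byte 0xE7 = 11100111 → 3-byte char #4 = E7 AF A5.
Offset 11: leading byte 0xE3 = 11100011 → 3-byte char #5 = E3 81 B9.
Offset 14: leading byte 0xC3 = 11000011 → 2-byte char #6 = C3 A2.
Offset 16: leading byte 0xF2 = 11110010 → 4-byte char #7 = F2 90 9A BC.
Leading byte 0xF2 = 11110010 matches 11110xxx → 4-byte sequence.
Byte 1: 0xF2 = 11110010, payload 010 (3 bits).
Byte 2: 0x90 = 10010000 (10xxxxxx ✓), payload 010000.
Byte 3: 0x9A = 10011010 (10xxxxxx ✓), payload 011010.
Byte 4: 0xBC = 10111100 (10xxxxxx ✓), payload 111100.
Concatenate: 010010000011010111100 = 0x906BC (21 bits → U+906BC).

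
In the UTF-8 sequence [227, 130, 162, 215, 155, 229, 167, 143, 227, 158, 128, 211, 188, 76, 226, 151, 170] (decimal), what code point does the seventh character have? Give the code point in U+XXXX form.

U+25EA

Offset 0: leading byte 0xE3 = 11100011 → 3-byte char #1 = E3 82 A2.
Offset 3: leading byte 0xD7 = 11010111 → 2-byte char #2 = D7 9B.
Offset 5: leading byte 0xE5 = 11100101 → 3-byte char #3 = E5 A7 8F.
Offset 8: leading byte 0xE3 = 11100011 → 3-byte char #4 = E3 9E 80.
Offset 11: leading byte 0xD3 = 11010011 → 2-byte char #5 = D3 BC.
Offset 13: leading byte 0x4C = 01001100 → 1-byte char #6 = 4C.
Offset 14: leading byte 0xE2 = 11100010 → 3-byte char #7 = E2 97 AA.
Leading byte 0xE2 = 11100010 matches 1110xxxx → 3-byte sequence.
Byte 1: 0xE2 = 11100010, payload 0010 (4 bits).
Byte 2: 0x97 = 10010111 (10xxxxxx ✓), payload 010111.
Byte 3: 0xAA = 10101010 (10xxxxxx ✓), payload 101010.
Concatenate: 0010010111101010 = 0x25EA (16 bits → U+25EA).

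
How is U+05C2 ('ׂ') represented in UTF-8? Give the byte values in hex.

D7 82

U+05C2 = 0x5C2 = 1474 decimal. In range U+0080–U+07FF → 2-byte form: 110xxxxx 10xxxxxx.
Binary (11 bits): 10111000010.
Split 5+6: 10111 | 000010.
Byte 1: 11010111 = 0xD7.
Byte 2: 10000010 = 0x82.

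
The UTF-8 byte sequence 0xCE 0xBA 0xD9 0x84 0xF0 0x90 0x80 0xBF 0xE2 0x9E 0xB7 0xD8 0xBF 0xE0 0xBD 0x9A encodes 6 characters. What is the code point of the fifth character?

Offset 0: leading byte 0xCE = 11001110 → 2-byte char #1 = CE BA.
Offset 2: leading byte 0xD9 = 11011001 → 2-byte char #2 = D9 84.
Offset 4: leading byte 0xF0 = 11110000 → 4-byte char #3 = F0 90 80 BF.
Offset 8: leading byte 0xE2 = 11100010 → 3-byte char #4 = E2 9E B7.
Offset 11: leading byte 0xD8 = 11011000 → 2-byte char #5 = D8 BF.
Leading byte 0xD8 = 11011000 matches 110xxxxx → 2-byte sequence.
Byte 1: 0xD8 = 11011000, payload 11000 (5 bits).
Byte 2: 0xBF = 10111111 (10xxxxxx ✓), payload 111111.
Concatenate: 11000111111 = 0x63F (11 bits → U+063F).

U+063F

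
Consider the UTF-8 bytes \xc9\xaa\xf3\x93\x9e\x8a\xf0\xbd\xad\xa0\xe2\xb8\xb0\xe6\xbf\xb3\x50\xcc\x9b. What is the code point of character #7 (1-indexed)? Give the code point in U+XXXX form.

U+031B

Offset 0: leading byte 0xC9 = 11001001 → 2-byte char #1 = C9 AA.
Offset 2: leading byte 0xF3 = 11110011 → 4-byte char #2 = F3 93 9E 8A.
Offset 6: leading byte 0xF0 = 11110000 → 4-byte char #3 = F0 BD AD A0.
Offset 10: leading byte 0xE2 = 11100010 → 3-byte char #4 = E2 B8 B0.
Offset 13: leading byte 0xE6 = 11100110 → 3-byte char #5 = E6 BF B3.
Offset 16: leading byte 0x50 = 01010000 → 1-byte char #6 = 50.
Offset 17: leading byte 0xCC = 11001100 → 2-byte char #7 = CC 9B.
Leading byte 0xCC = 11001100 matches 110xxxxx → 2-byte sequence.
Byte 1: 0xCC = 11001100, payload 01100 (5 bits).
Byte 2: 0x9B = 10011011 (10xxxxxx ✓), payload 011011.
Concatenate: 01100011011 = 0x31B (11 bits → U+031B).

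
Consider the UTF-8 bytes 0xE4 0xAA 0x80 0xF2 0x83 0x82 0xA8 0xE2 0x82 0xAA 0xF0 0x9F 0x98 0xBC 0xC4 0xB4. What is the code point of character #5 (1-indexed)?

U+0134

Offset 0: leading byte 0xE4 = 11100100 → 3-byte char #1 = E4 AA 80.
Offset 3: leading byte 0xF2 = 11110010 → 4-byte char #2 = F2 83 82 A8.
Offset 7: leading byte 0xE2 = 11100010 → 3-byte char #3 = E2 82 AA.
Offset 10: leading byte 0xF0 = 11110000 → 4-byte char #4 = F0 9F 98 BC.
Offset 14: leading byte 0xC4 = 11000100 → 2-byte char #5 = C4 B4.
Leading byte 0xC4 = 11000100 matches 110xxxxx → 2-byte sequence.
Byte 1: 0xC4 = 11000100, payload 00100 (5 bits).
Byte 2: 0xB4 = 10110100 (10xxxxxx ✓), payload 110100.
Concatenate: 00100110100 = 0x134 (11 bits → U+0134).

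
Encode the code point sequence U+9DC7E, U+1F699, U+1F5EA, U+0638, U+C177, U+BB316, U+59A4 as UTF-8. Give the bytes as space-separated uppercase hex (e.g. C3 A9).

U+9DC7E: 4-byte form → F2 9D B1 BE.
U+1F699: 4-byte form → F0 9F 9A 99.
U+1F5EA: 4-byte form → F0 9F 97 AA.
U+0638: 2-byte form → D8 B8.
U+C177: 3-byte form → EC 85 B7.
U+BB316: 4-byte form → F2 BB 8C 96.
U+59A4: 3-byte form → E5 A6 A4.
Concatenated (24 bytes): F2 9D B1 BE F0 9F 9A 99 F0 9F 97 AA D8 B8 EC 85 B7 F2 BB 8C 96 E5 A6 A4.

F2 9D B1 BE F0 9F 9A 99 F0 9F 97 AA D8 B8 EC 85 B7 F2 BB 8C 96 E5 A6 A4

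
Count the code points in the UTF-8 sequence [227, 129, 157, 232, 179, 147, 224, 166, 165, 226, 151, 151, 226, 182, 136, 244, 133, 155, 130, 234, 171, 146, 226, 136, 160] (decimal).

Byte at offset 0: 0xE3 = 11100011 → 3-byte char (#1). Advance 3.
Byte at offset 3: 0xE8 = 11101000 → 3-byte char (#2). Advance 3.
Byte at offset 6: 0xE0 = 11100000 → 3-byte char (#3). Advance 3.
Byte at offset 9: 0xE2 = 11100010 → 3-byte char (#4). Advance 3.
Byte at offset 12: 0xE2 = 11100010 → 3-byte char (#5). Advance 3.
Byte at offset 15: 0xF4 = 11110100 → 4-byte char (#6). Advance 4.
Byte at offset 19: 0xEA = 11101010 → 3-byte char (#7). Advance 3.
Byte at offset 22: 0xE2 = 11100010 → 3-byte char (#8). Advance 3.
Reached end at offset 25 after 8 code points.

8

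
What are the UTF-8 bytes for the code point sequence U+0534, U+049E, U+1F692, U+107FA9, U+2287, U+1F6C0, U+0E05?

D4 B4 D2 9E F0 9F 9A 92 F4 87 BE A9 E2 8A 87 F0 9F 9B 80 E0 B8 85

U+0534: 2-byte form → D4 B4.
U+049E: 2-byte form → D2 9E.
U+1F692: 4-byte form → F0 9F 9A 92.
U+107FA9: 4-byte form → F4 87 BE A9.
U+2287: 3-byte form → E2 8A 87.
U+1F6C0: 4-byte form → F0 9F 9B 80.
U+0E05: 3-byte form → E0 B8 85.
Concatenated (22 bytes): D4 B4 D2 9E F0 9F 9A 92 F4 87 BE A9 E2 8A 87 F0 9F 9B 80 E0 B8 85.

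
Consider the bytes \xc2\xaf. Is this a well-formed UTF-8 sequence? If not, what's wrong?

valid

Leading byte 0xC2 = 11000010 → 2-byte form.
Continuation bytes 0xAF=10101111 all match 10xxxxxx.
Decoded value 0xAF is ≥ 0x80 (shortest form) and not a surrogate.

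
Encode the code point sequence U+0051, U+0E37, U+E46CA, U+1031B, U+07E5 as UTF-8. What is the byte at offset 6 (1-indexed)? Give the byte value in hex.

0xA4

1-indexed offset 6 is 0-indexed offset 5.
U+0051 → 1-byte form 51 at offsets 0–0.
U+0E37 → 3-byte form E0 B8 B7 at offsets 1–3.
U+E46CA → 4-byte form F3 A4 9B 8A at offsets 4–7.
Offset 5 falls in char 3's range; it's byte 2 of F3 A4 9B 8A = 0xA4.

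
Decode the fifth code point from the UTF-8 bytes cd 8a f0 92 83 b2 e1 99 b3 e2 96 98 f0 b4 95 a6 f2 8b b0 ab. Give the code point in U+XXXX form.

U+34566

Offset 0: leading byte 0xCD = 11001101 → 2-byte char #1 = CD 8A.
Offset 2: leading byte 0xF0 = 11110000 → 4-byte char #2 = F0 92 83 B2.
Offset 6: leading byte 0xE1 = 11100001 → 3-byte char #3 = E1 99 B3.
Offset 9: leading byte 0xE2 = 11100010 → 3-byte char #4 = E2 96 98.
Offset 12: leading byte 0xF0 = 11110000 → 4-byte char #5 = F0 B4 95 A6.
Leading byte 0xF0 = 11110000 matches 11110xxx → 4-byte sequence.
Byte 1: 0xF0 = 11110000, payload 000 (3 bits).
Byte 2: 0xB4 = 10110100 (10xxxxxx ✓), payload 110100.
Byte 3: 0x95 = 10010101 (10xxxxxx ✓), payload 010101.
Byte 4: 0xA6 = 10100110 (10xxxxxx ✓), payload 100110.
Concatenate: 000110100010101100110 = 0x34566 (21 bits → U+34566).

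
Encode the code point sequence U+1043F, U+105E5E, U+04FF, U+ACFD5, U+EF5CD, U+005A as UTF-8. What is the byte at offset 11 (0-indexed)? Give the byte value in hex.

0xAC

U+1043F → 4-byte form F0 90 90 BF at offsets 0–3.
U+105E5E → 4-byte form F4 85 B9 9E at offsets 4–7.
U+04FF → 2-byte form D3 BF at offsets 8–9.
U+ACFD5 → 4-byte form F2 AC BF 95 at offsets 10–13.
Offset 11 falls in char 4's range; it's byte 2 of F2 AC BF 95 = 0xAC.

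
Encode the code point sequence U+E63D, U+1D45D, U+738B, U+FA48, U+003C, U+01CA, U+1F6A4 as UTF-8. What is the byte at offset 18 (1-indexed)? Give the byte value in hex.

0x9F

1-indexed offset 18 is 0-indexed offset 17.
U+E63D → 3-byte form EE 98 BD at offsets 0–2.
U+1D45D → 4-byte form F0 9D 91 9D at offsets 3–6.
U+738B → 3-byte form E7 8E 8B at offsets 7–9.
U+FA48 → 3-byte form EF A9 88 at offsets 10–12.
U+003C → 1-byte form 3C at offsets 13–13.
U+01CA → 2-byte form C7 8A at offsets 14–15.
U+1F6A4 → 4-byte form F0 9F 9A A4 at offsets 16–19.
Offset 17 falls in char 7's range; it's byte 2 of F0 9F 9A A4 = 0x9F.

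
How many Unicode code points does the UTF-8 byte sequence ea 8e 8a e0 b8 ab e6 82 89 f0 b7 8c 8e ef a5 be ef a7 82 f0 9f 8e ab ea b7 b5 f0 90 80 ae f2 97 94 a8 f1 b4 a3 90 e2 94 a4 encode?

12

Byte at offset 0: 0xEA = 11101010 → 3-byte char (#1). Advance 3.
Byte at offset 3: 0xE0 = 11100000 → 3-byte char (#2). Advance 3.
Byte at offset 6: 0xE6 = 11100110 → 3-byte char (#3). Advance 3.
Byte at offset 9: 0xF0 = 11110000 → 4-byte char (#4). Advance 4.
Byte at offset 13: 0xEF = 11101111 → 3-byte char (#5). Advance 3.
Byte at offset 16: 0xEF = 11101111 → 3-byte char (#6). Advance 3.
Byte at offset 19: 0xF0 = 11110000 → 4-byte char (#7). Advance 4.
Byte at offset 23: 0xEA = 11101010 → 3-byte char (#8). Advance 3.
Byte at offset 26: 0xF0 = 11110000 → 4-byte char (#9). Advance 4.
Byte at offset 30: 0xF2 = 11110010 → 4-byte char (#10). Advance 4.
Byte at offset 34: 0xF1 = 11110001 → 4-byte char (#11). Advance 4.
Byte at offset 38: 0xE2 = 11100010 → 3-byte char (#12). Advance 3.
Reached end at offset 41 after 12 code points.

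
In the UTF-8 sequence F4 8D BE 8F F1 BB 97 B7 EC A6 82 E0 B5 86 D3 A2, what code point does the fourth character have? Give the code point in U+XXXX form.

U+0D46

Offset 0: leading byte 0xF4 = 11110100 → 4-byte char #1 = F4 8D BE 8F.
Offset 4: leading byte 0xF1 = 11110001 → 4-byte char #2 = F1 BB 97 B7.
Offset 8: leading byte 0xEC = 11101100 → 3-byte char #3 = EC A6 82.
Offset 11: leading byte 0xE0 = 11100000 → 3-byte char #4 = E0 B5 86.
Leading byte 0xE0 = 11100000 matches 1110xxxx → 3-byte sequence.
Byte 1: 0xE0 = 11100000, payload 0000 (4 bits).
Byte 2: 0xB5 = 10110101 (10xxxxxx ✓), payload 110101.
Byte 3: 0x86 = 10000110 (10xxxxxx ✓), payload 000110.
Concatenate: 0000110101000110 = 0xD46 (16 bits → U+0D46).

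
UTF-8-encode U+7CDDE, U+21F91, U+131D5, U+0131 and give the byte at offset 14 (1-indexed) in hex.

1-indexed offset 14 is 0-indexed offset 13.
U+7CDDE → 4-byte form F1 BC B7 9E at offsets 0–3.
U+21F91 → 4-byte form F0 A1 BE 91 at offsets 4–7.
U+131D5 → 4-byte form F0 93 87 95 at offsets 8–11.
U+0131 → 2-byte form C4 B1 at offsets 12–13.
Offset 13 falls in char 4's range; it's byte 2 of C4 B1 = 0xB1.

0xB1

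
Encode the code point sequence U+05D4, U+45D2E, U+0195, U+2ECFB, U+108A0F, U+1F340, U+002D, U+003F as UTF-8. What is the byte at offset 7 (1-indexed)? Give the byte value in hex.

1-indexed offset 7 is 0-indexed offset 6.
U+05D4 → 2-byte form D7 94 at offsets 0–1.
U+45D2E → 4-byte form F1 85 B4 AE at offsets 2–5.
U+0195 → 2-byte form C6 95 at offsets 6–7.
Offset 6 falls in char 3's range; it's byte 1 of C6 95 = 0xC6.

0xC6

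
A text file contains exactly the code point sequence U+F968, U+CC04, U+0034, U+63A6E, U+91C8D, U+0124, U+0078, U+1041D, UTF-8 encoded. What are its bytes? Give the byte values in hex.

EF A5 A8 EC B0 84 34 F1 A3 A9 AE F2 91 B2 8D C4 A4 78 F0 90 90 9D

U+F968: 3-byte form → EF A5 A8.
U+CC04: 3-byte form → EC B0 84.
U+0034: 1-byte form → 34.
U+63A6E: 4-byte form → F1 A3 A9 AE.
U+91C8D: 4-byte form → F2 91 B2 8D.
U+0124: 2-byte form → C4 A4.
U+0078: 1-byte form → 78.
U+1041D: 4-byte form → F0 90 90 9D.
Concatenated (22 bytes): EF A5 A8 EC B0 84 34 F1 A3 A9 AE F2 91 B2 8D C4 A4 78 F0 90 90 9D.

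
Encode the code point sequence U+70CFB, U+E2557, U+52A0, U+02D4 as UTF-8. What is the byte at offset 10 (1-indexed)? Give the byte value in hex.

0x8A

1-indexed offset 10 is 0-indexed offset 9.
U+70CFB → 4-byte form F1 B0 B3 BB at offsets 0–3.
U+E2557 → 4-byte form F3 A2 95 97 at offsets 4–7.
U+52A0 → 3-byte form E5 8A A0 at offsets 8–10.
Offset 9 falls in char 3's range; it's byte 2 of E5 8A A0 = 0x8A.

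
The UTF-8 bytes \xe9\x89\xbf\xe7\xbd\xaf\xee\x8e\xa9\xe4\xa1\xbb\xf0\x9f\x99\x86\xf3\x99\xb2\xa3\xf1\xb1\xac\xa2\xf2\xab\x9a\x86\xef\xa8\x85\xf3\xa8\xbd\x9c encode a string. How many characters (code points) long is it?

Byte at offset 0: 0xE9 = 11101001 → 3-byte char (#1). Advance 3.
Byte at offset 3: 0xE7 = 11100111 → 3-byte char (#2). Advance 3.
Byte at offset 6: 0xEE = 11101110 → 3-byte char (#3). Advance 3.
Byte at offset 9: 0xE4 = 11100100 → 3-byte char (#4). Advance 3.
Byte at offset 12: 0xF0 = 11110000 → 4-byte char (#5). Advance 4.
Byte at offset 16: 0xF3 = 11110011 → 4-byte char (#6). Advance 4.
Byte at offset 20: 0xF1 = 11110001 → 4-byte char (#7). Advance 4.
Byte at offset 24: 0xF2 = 11110010 → 4-byte char (#8). Advance 4.
Byte at offset 28: 0xEF = 11101111 → 3-byte char (#9). Advance 3.
Byte at offset 31: 0xF3 = 11110011 → 4-byte char (#10). Advance 4.
Reached end at offset 35 after 10 code points.

10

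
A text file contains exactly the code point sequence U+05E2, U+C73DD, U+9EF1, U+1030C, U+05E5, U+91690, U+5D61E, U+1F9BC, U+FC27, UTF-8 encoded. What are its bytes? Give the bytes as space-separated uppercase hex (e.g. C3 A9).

D7 A2 F3 87 8F 9D E9 BB B1 F0 90 8C 8C D7 A5 F2 91 9A 90 F1 9D 98 9E F0 9F A6 BC EF B0 A7

U+05E2: 2-byte form → D7 A2.
U+C73DD: 4-byte form → F3 87 8F 9D.
U+9EF1: 3-byte form → E9 BB B1.
U+1030C: 4-byte form → F0 90 8C 8C.
U+05E5: 2-byte form → D7 A5.
U+91690: 4-byte form → F2 91 9A 90.
U+5D61E: 4-byte form → F1 9D 98 9E.
U+1F9BC: 4-byte form → F0 9F A6 BC.
U+FC27: 3-byte form → EF B0 A7.
Concatenated (30 bytes): D7 A2 F3 87 8F 9D E9 BB B1 F0 90 8C 8C D7 A5 F2 91 9A 90 F1 9D 98 9E F0 9F A6 BC EF B0 A7.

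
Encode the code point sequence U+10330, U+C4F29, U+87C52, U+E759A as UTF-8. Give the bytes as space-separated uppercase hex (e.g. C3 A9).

F0 90 8C B0 F3 84 BC A9 F2 87 B1 92 F3 A7 96 9A

U+10330: 4-byte form → F0 90 8C B0.
U+C4F29: 4-byte form → F3 84 BC A9.
U+87C52: 4-byte form → F2 87 B1 92.
U+E759A: 4-byte form → F3 A7 96 9A.
Concatenated (16 bytes): F0 90 8C B0 F3 84 BC A9 F2 87 B1 92 F3 A7 96 9A.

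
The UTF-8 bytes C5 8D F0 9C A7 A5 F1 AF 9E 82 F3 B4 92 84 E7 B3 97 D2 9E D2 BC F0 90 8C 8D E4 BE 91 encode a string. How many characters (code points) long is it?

Byte at offset 0: 0xC5 = 11000101 → 2-byte char (#1). Advance 2.
Byte at offset 2: 0xF0 = 11110000 → 4-byte char (#2). Advance 4.
Byte at offset 6: 0xF1 = 11110001 → 4-byte char (#3). Advance 4.
Byte at offset 10: 0xF3 = 11110011 → 4-byte char (#4). Advance 4.
Byte at offset 14: 0xE7 = 11100111 → 3-byte char (#5). Advance 3.
Byte at offset 17: 0xD2 = 11010010 → 2-byte char (#6). Advance 2.
Byte at offset 19: 0xD2 = 11010010 → 2-byte char (#7). Advance 2.
Byte at offset 21: 0xF0 = 11110000 → 4-byte char (#8). Advance 4.
Byte at offset 25: 0xE4 = 11100100 → 3-byte char (#9). Advance 3.
Reached end at offset 28 after 9 code points.

9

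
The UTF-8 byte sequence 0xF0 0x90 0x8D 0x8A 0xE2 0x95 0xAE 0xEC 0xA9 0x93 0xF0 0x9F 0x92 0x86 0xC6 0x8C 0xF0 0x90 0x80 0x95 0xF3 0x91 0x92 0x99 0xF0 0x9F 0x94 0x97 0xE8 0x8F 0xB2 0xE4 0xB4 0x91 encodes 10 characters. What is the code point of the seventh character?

Offset 0: leading byte 0xF0 = 11110000 → 4-byte char #1 = F0 90 8D 8A.
Offset 4: leading byte 0xE2 = 11100010 → 3-byte char #2 = E2 95 AE.
Offset 7: leading byte 0xEC = 11101100 → 3-byte char #3 = EC A9 93.
Offset 10: leading byte 0xF0 = 11110000 → 4-byte char #4 = F0 9F 92 86.
Offset 14: leading byte 0xC6 = 11000110 → 2-byte char #5 = C6 8C.
Offset 16: leading byte 0xF0 = 11110000 → 4-byte char #6 = F0 90 80 95.
Offset 20: leading byte 0xF3 = 11110011 → 4-byte char #7 = F3 91 92 99.
Leading byte 0xF3 = 11110011 matches 11110xxx → 4-byte sequence.
Byte 1: 0xF3 = 11110011, payload 011 (3 bits).
Byte 2: 0x91 = 10010001 (10xxxxxx ✓), payload 010001.
Byte 3: 0x92 = 10010010 (10xxxxxx ✓), payload 010010.
Byte 4: 0x99 = 10011001 (10xxxxxx ✓), payload 011001.
Concatenate: 011010001010010011001 = 0xD1499 (21 bits → U+D1499).

U+D1499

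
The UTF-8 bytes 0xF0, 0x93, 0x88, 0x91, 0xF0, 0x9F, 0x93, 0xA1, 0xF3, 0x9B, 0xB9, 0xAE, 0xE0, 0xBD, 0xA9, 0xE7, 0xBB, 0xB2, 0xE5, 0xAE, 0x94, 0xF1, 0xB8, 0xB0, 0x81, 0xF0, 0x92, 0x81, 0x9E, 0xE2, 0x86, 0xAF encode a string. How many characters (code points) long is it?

Byte at offset 0: 0xF0 = 11110000 → 4-byte char (#1). Advance 4.
Byte at offset 4: 0xF0 = 11110000 → 4-byte char (#2). Advance 4.
Byte at offset 8: 0xF3 = 11110011 → 4-byte char (#3). Advance 4.
Byte at offset 12: 0xE0 = 11100000 → 3-byte char (#4). Advance 3.
Byte at offset 15: 0xE7 = 11100111 → 3-byte char (#5). Advance 3.
Byte at offset 18: 0xE5 = 11100101 → 3-byte char (#6). Advance 3.
Byte at offset 21: 0xF1 = 11110001 → 4-byte char (#7). Advance 4.
Byte at offset 25: 0xF0 = 11110000 → 4-byte char (#8). Advance 4.
Byte at offset 29: 0xE2 = 11100010 → 3-byte char (#9). Advance 3.
Reached end at offset 32 after 9 code points.

9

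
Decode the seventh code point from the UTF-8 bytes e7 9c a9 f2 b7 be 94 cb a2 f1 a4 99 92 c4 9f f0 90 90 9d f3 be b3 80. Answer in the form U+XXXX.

Offset 0: leading byte 0xE7 = 11100111 → 3-byte char #1 = E7 9C A9.
Offset 3: leading byte 0xF2 = 11110010 → 4-byte char #2 = F2 B7 BE 94.
Offset 7: leading byte 0xCB = 11001011 → 2-byte char #3 = CB A2.
Offset 9: leading byte 0xF1 = 11110001 → 4-byte char #4 = F1 A4 99 92.
Offset 13: leading byte 0xC4 = 11000100 → 2-byte char #5 = C4 9F.
Offset 15: leading byte 0xF0 = 11110000 → 4-byte char #6 = F0 90 90 9D.
Offset 19: leading byte 0xF3 = 11110011 → 4-byte char #7 = F3 BE B3 80.
Leading byte 0xF3 = 11110011 matches 11110xxx → 4-byte sequence.
Byte 1: 0xF3 = 11110011, payload 011 (3 bits).
Byte 2: 0xBE = 10111110 (10xxxxxx ✓), payload 111110.
Byte 3: 0xB3 = 10110011 (10xxxxxx ✓), payload 110011.
Byte 4: 0x80 = 10000000 (10xxxxxx ✓), payload 000000.
Concatenate: 011111110110011000000 = 0xFECC0 (21 bits → U+FECC0).

U+FECC0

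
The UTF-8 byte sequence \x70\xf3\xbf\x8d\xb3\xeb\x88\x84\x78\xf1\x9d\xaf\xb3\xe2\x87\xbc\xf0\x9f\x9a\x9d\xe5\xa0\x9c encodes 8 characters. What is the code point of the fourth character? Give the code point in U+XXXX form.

U+0078

Offset 0: leading byte 0x70 = 01110000 → 1-byte char #1 = 70.
Offset 1: leading byte 0xF3 = 11110011 → 4-byte char #2 = F3 BF 8D B3.
Offset 5: leading byte 0xEB = 11101011 → 3-byte char #3 = EB 88 84.
Offset 8: leading byte 0x78 = 01111000 → 1-byte char #4 = 78.
Leading byte 0x78 = 01111000 matches 0xxxxxxx → 1-byte sequence.
Byte 1: 0x78 = 01111000, payload 1111000 (7 bits).
Concatenate: 1111000 = 0x78 (7 bits → U+0078).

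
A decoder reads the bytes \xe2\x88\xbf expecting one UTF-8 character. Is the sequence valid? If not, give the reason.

valid

Leading byte 0xE2 = 11100010 → 3-byte form.
Continuation bytes 0x88=10001000, 0xBF=10111111 all match 10xxxxxx.
Decoded value 0x223F is ≥ 0x800 (shortest form) and not a surrogate.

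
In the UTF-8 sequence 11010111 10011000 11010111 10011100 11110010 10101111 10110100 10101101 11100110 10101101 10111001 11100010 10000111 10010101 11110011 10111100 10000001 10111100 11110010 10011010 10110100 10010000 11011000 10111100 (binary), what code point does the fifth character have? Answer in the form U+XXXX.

U+21D5

Offset 0: leading byte 0xD7 = 11010111 → 2-byte char #1 = D7 98.
Offset 2: leading byte 0xD7 = 11010111 → 2-byte char #2 = D7 9C.
Offset 4: leading byte 0xF2 = 11110010 → 4-byte char #3 = F2 AF B4 AD.
Offset 8: leading byte 0xE6 = 11100110 → 3-byte char #4 = E6 AD B9.
Offset 11: leading byte 0xE2 = 11100010 → 3-byte char #5 = E2 87 95.
Leading byte 0xE2 = 11100010 matches 1110xxxx → 3-byte sequence.
Byte 1: 0xE2 = 11100010, payload 0010 (4 bits).
Byte 2: 0x87 = 10000111 (10xxxxxx ✓), payload 000111.
Byte 3: 0x95 = 10010101 (10xxxxxx ✓), payload 010101.
Concatenate: 0010000111010101 = 0x21D5 (16 bits → U+21D5).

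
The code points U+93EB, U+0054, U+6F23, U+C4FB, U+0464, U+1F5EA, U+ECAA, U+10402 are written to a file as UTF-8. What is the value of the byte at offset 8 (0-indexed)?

0x93

U+93EB → 3-byte form E9 8F AB at offsets 0–2.
U+0054 → 1-byte form 54 at offsets 3–3.
U+6F23 → 3-byte form E6 BC A3 at offsets 4–6.
U+C4FB → 3-byte form EC 93 BB at offsets 7–9.
Offset 8 falls in char 4's range; it's byte 2 of EC 93 BB = 0x93.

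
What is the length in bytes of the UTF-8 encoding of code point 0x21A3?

U+21A3 = 0x21A3. UTF-8 uses 1 byte below 0x80, 2 below 0x800, 3 below 0x10000, 4 up to 0x10FFFF. 0x21A3 is in U+0800–U+FFFF → 3 bytes.

3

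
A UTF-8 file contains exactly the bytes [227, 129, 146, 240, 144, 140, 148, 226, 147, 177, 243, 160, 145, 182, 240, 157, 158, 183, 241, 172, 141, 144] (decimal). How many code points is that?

Byte at offset 0: 0xE3 = 11100011 → 3-byte char (#1). Advance 3.
Byte at offset 3: 0xF0 = 11110000 → 4-byte char (#2). Advance 4.
Byte at offset 7: 0xE2 = 11100010 → 3-byte char (#3). Advance 3.
Byte at offset 10: 0xF3 = 11110011 → 4-byte char (#4). Advance 4.
Byte at offset 14: 0xF0 = 11110000 → 4-byte char (#5). Advance 4.
Byte at offset 18: 0xF1 = 11110001 → 4-byte char (#6). Advance 4.
Reached end at offset 22 after 6 code points.

6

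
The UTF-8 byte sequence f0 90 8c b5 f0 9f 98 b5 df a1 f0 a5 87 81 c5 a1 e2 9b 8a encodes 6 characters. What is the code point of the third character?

U+07E1

Offset 0: leading byte 0xF0 = 11110000 → 4-byte char #1 = F0 90 8C B5.
Offset 4: leading byte 0xF0 = 11110000 → 4-byte char #2 = F0 9F 98 B5.
Offset 8: leading byte 0xDF = 11011111 → 2-byte char #3 = DF A1.
Leading byte 0xDF = 11011111 matches 110xxxxx → 2-byte sequence.
Byte 1: 0xDF = 11011111, payload 11111 (5 bits).
Byte 2: 0xA1 = 10100001 (10xxxxxx ✓), payload 100001.
Concatenate: 11111100001 = 0x7E1 (11 bits → U+07E1).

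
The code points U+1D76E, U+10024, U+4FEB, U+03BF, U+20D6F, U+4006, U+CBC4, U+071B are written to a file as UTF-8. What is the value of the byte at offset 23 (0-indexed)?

0xDC

U+1D76E → 4-byte form F0 9D 9D AE at offsets 0–3.
U+10024 → 4-byte form F0 90 80 A4 at offsets 4–7.
U+4FEB → 3-byte form E4 BF AB at offsets 8–10.
U+03BF → 2-byte form CE BF at offsets 11–12.
U+20D6F → 4-byte form F0 A0 B5 AF at offsets 13–16.
U+4006 → 3-byte form E4 80 86 at offsets 17–19.
U+CBC4 → 3-byte form EC AF 84 at offsets 20–22.
U+071B → 2-byte form DC 9B at offsets 23–24.
Offset 23 falls in char 8's range; it's byte 1 of DC 9B = 0xDC.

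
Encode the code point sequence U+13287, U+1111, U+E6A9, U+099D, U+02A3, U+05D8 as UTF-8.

F0 93 8A 87 E1 84 91 EE 9A A9 E0 A6 9D CA A3 D7 98

U+13287: 4-byte form → F0 93 8A 87.
U+1111: 3-byte form → E1 84 91.
U+E6A9: 3-byte form → EE 9A A9.
U+099D: 3-byte form → E0 A6 9D.
U+02A3: 2-byte form → CA A3.
U+05D8: 2-byte form → D7 98.
Concatenated (17 bytes): F0 93 8A 87 E1 84 91 EE 9A A9 E0 A6 9D CA A3 D7 98.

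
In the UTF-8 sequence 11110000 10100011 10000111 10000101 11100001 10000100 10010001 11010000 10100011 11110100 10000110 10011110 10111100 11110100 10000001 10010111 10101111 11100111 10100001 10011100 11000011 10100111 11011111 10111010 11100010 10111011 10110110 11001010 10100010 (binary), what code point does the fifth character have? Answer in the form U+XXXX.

Offset 0: leading byte 0xF0 = 11110000 → 4-byte char #1 = F0 A3 87 85.
Offset 4: leading byte 0xE1 = 11100001 → 3-byte char #2 = E1 84 91.
Offset 7: leading byte 0xD0 = 11010000 → 2-byte char #3 = D0 A3.
Offset 9: leading byte 0xF4 = 11110100 → 4-byte char #4 = F4 86 9E BC.
Offset 13: leading byte 0xF4 = 11110100 → 4-byte char #5 = F4 81 97 AF.
Leading byte 0xF4 = 11110100 matches 11110xxx → 4-byte sequence.
Byte 1: 0xF4 = 11110100, payload 100 (3 bits).
Byte 2: 0x81 = 10000001 (10xxxxxx ✓), payload 000001.
Byte 3: 0x97 = 10010111 (10xxxxxx ✓), payload 010111.
Byte 4: 0xAF = 10101111 (10xxxxxx ✓), payload 101111.
Concatenate: 100000001010111101111 = 0x1015EF (21 bits → U+1015EF).

U+1015EF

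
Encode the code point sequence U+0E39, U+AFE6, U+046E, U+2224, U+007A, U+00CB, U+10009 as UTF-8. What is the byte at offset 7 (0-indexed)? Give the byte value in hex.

U+0E39 → 3-byte form E0 B8 B9 at offsets 0–2.
U+AFE6 → 3-byte form EA BF A6 at offsets 3–5.
U+046E → 2-byte form D1 AE at offsets 6–7.
Offset 7 falls in char 3's range; it's byte 2 of D1 AE = 0xAE.

0xAE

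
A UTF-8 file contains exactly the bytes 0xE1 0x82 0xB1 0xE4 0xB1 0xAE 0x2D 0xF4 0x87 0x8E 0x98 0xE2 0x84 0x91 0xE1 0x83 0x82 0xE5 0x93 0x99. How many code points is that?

Byte at offset 0: 0xE1 = 11100001 → 3-byte char (#1). Advance 3.
Byte at offset 3: 0xE4 = 11100100 → 3-byte char (#2). Advance 3.
Byte at offset 6: 0x2D = 00101101 → 1-byte char (#3). Advance 1.
Byte at offset 7: 0xF4 = 11110100 → 4-byte char (#4). Advance 4.
Byte at offset 11: 0xE2 = 11100010 → 3-byte char (#5). Advance 3.
Byte at offset 14: 0xE1 = 11100001 → 3-byte char (#6). Advance 3.
Byte at offset 17: 0xE5 = 11100101 → 3-byte char (#7). Advance 3.
Reached end at offset 20 after 7 code points.

7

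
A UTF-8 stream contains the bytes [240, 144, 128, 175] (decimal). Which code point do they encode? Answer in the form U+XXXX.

U+1002F

Leading byte 0xF0 = 11110000 matches 11110xxx → 4-byte sequence.
Byte 1: 0xF0 = 11110000, payload 000 (3 bits).
Byte 2: 0x90 = 10010000 (10xxxxxx ✓), payload 010000.
Byte 3: 0x80 = 10000000 (10xxxxxx ✓), payload 000000.
Byte 4: 0xAF = 10101111 (10xxxxxx ✓), payload 101111.
Concatenate: 000010000000000101111 = 0x1002F (21 bits → U+1002F).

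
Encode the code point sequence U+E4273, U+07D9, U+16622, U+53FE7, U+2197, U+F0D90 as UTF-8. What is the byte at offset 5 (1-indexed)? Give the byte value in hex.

0xDF

1-indexed offset 5 is 0-indexed offset 4.
U+E4273 → 4-byte form F3 A4 89 B3 at offsets 0–3.
U+07D9 → 2-byte form DF 99 at offsets 4–5.
Offset 4 falls in char 2's range; it's byte 1 of DF 99 = 0xDF.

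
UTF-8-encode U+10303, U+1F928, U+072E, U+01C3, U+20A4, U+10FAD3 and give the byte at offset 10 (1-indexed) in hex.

0xAE

1-indexed offset 10 is 0-indexed offset 9.
U+10303 → 4-byte form F0 90 8C 83 at offsets 0–3.
U+1F928 → 4-byte form F0 9F A4 A8 at offsets 4–7.
U+072E → 2-byte form DC AE at offsets 8–9.
Offset 9 falls in char 3's range; it's byte 2 of DC AE = 0xAE.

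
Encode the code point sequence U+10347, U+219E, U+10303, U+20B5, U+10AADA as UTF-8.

F0 90 8D 87 E2 86 9E F0 90 8C 83 E2 82 B5 F4 8A AB 9A

U+10347: 4-byte form → F0 90 8D 87.
U+219E: 3-byte form → E2 86 9E.
U+10303: 4-byte form → F0 90 8C 83.
U+20B5: 3-byte form → E2 82 B5.
U+10AADA: 4-byte form → F4 8A AB 9A.
Concatenated (18 bytes): F0 90 8D 87 E2 86 9E F0 90 8C 83 E2 82 B5 F4 8A AB 9A.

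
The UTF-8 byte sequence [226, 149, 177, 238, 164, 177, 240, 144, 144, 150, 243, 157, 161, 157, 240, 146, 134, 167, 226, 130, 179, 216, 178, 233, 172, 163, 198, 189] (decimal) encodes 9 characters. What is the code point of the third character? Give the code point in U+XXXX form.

U+10416

Offset 0: leading byte 0xE2 = 11100010 → 3-byte char #1 = E2 95 B1.
Offset 3: leading byte 0xEE = 11101110 → 3-byte char #2 = EE A4 B1.
Offset 6: leading byte 0xF0 = 11110000 → 4-byte char #3 = F0 90 90 96.
Leading byte 0xF0 = 11110000 matches 11110xxx → 4-byte sequence.
Byte 1: 0xF0 = 11110000, payload 000 (3 bits).
Byte 2: 0x90 = 10010000 (10xxxxxx ✓), payload 010000.
Byte 3: 0x90 = 10010000 (10xxxxxx ✓), payload 010000.
Byte 4: 0x96 = 10010110 (10xxxxxx ✓), payload 010110.
Concatenate: 000010000010000010110 = 0x10416 (21 bits → U+10416).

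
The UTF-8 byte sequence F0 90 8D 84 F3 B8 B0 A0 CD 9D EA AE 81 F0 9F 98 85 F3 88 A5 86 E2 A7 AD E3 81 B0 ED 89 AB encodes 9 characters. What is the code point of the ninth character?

U+D26B

Offset 0: leading byte 0xF0 = 11110000 → 4-byte char #1 = F0 90 8D 84.
Offset 4: leading byte 0xF3 = 11110011 → 4-byte char #2 = F3 B8 B0 A0.
Offset 8: leading byte 0xCD = 11001101 → 2-byte char #3 = CD 9D.
Offset 10: leading byte 0xEA = 11101010 → 3-byte char #4 = EA AE 81.
Offset 13: leading byte 0xF0 = 11110000 → 4-byte char #5 = F0 9F 98 85.
Offset 17: leading byte 0xF3 = 11110011 → 4-byte char #6 = F3 88 A5 86.
Offset 21: leading byte 0xE2 = 11100010 → 3-byte char #7 = E2 A7 AD.
Offset 24: leading byte 0xE3 = 11100011 → 3-byte char #8 = E3 81 B0.
Offset 27: leading byte 0xED = 11101101 → 3-byte char #9 = ED 89 AB.
Leading byte 0xED = 11101101 matches 1110xxxx → 3-byte sequence.
Byte 1: 0xED = 11101101, payload 1101 (4 bits).
Byte 2: 0x89 = 10001001 (10xxxxxx ✓), payload 001001.
Byte 3: 0xAB = 10101011 (10xxxxxx ✓), payload 101011.
Concatenate: 1101001001101011 = 0xD26B (16 bits → U+D26B).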